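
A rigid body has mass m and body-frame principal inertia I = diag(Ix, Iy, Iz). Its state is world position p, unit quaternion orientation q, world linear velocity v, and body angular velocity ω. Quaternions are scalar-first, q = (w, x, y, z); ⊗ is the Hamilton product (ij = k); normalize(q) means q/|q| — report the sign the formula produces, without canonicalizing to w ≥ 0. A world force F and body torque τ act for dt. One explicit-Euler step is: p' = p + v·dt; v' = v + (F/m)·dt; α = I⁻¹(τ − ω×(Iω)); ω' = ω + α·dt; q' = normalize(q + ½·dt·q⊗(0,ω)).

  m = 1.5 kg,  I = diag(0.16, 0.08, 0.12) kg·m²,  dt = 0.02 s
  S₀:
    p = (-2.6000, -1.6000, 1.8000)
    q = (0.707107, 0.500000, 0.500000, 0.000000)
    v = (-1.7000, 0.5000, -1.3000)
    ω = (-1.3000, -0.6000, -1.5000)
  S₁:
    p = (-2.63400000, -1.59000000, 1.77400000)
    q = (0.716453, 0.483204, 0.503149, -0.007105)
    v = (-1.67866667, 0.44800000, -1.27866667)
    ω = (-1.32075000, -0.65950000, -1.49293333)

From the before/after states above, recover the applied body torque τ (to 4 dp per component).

Δω = ω₁−ω₀ = (-0.02075000, -0.05950000, 0.00706667)
applied torque τ = (-0.1300, -0.1600, -0.0200)

τ = (-0.1300, -0.1600, -0.0200)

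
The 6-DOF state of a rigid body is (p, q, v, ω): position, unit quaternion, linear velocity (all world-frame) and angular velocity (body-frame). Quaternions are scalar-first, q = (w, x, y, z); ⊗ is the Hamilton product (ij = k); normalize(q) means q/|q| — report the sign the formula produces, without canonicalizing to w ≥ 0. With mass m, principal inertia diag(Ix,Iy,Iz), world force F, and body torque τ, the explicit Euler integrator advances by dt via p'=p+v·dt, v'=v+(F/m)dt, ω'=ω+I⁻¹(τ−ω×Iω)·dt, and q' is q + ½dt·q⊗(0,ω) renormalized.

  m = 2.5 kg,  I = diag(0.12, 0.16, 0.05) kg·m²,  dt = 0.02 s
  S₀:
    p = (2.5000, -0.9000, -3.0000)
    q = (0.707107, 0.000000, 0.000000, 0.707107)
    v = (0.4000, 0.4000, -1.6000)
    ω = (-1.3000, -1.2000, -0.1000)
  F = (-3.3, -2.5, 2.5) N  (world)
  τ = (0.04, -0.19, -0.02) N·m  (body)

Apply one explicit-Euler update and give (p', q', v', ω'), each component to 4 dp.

(τ − ω×Iω)/I = (0.4433, -1.2444, -1.6480)
ω' = ω + α·dt = (-1.2911, -1.2249, -0.1330)
2q̇ = q⊗(0,ω) = (0.0707107, -0.0707107, -1.7677675, -0.0707107)
updated quaternion q' = (0.7077, -0.0007, -0.0177, 0.7063)
a = (-1.3200, -1.0000, 1.0000)
p' = p + v·dt = (2.5080, -0.8920, -3.0320)
v' = v + a·dt = (0.3736, 0.3800, -1.5800)

p' = (2.5080, -0.8920, -3.0320)
q' = (0.7077, -0.0007, -0.0177, 0.7063)
v' = (0.3736, 0.3800, -1.5800)
ω' = (-1.2911, -1.2249, -0.1330)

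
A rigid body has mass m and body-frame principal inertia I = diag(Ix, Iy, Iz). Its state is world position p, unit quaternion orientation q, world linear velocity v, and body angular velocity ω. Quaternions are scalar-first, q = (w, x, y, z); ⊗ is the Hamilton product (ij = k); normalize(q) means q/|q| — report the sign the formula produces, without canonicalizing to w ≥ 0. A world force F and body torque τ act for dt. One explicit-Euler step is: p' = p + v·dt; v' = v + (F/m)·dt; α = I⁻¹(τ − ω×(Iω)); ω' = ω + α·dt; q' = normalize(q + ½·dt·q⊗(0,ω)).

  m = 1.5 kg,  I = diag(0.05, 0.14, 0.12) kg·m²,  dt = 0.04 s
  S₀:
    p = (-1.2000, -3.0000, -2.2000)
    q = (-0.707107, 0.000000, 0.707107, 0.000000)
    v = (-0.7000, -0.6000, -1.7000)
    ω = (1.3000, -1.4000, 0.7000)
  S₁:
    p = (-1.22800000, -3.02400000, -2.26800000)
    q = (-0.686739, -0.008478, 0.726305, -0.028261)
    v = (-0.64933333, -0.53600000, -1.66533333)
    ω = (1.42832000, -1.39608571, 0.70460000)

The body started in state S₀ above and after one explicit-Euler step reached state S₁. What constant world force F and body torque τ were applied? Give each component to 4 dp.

Δv = v₁−v₀ = (0.05066667, 0.06400000, 0.03466667)
F = m·Δv/dt = (1.9000, 2.4000, 1.3000)
ω₁ − ω₀ = (0.12832000, 0.00391429, 0.00460000)
applied torque τ = (0.1800, -0.0500, -0.1500)

F = (1.9000, 2.4000, 1.3000)
τ = (0.1800, -0.0500, -0.1500)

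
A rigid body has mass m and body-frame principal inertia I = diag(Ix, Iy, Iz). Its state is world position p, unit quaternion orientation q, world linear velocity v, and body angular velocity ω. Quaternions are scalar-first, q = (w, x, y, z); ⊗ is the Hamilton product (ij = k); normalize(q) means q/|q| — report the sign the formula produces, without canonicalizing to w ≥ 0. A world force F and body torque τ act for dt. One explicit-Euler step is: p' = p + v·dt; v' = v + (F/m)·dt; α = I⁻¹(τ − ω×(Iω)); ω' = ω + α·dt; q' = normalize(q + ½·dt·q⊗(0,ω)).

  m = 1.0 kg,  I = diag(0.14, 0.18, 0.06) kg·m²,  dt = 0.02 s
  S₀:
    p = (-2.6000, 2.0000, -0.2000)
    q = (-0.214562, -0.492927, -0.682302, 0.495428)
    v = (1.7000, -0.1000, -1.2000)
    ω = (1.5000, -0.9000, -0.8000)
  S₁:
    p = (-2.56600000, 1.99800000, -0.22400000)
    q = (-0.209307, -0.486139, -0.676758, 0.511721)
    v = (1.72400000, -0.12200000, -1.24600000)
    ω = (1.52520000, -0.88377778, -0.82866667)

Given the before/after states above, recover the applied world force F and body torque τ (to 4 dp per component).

rate change Δω = (0.02520000, 0.01622222, -0.02866667)
precession coupling = (-0.0864, -0.0960, -0.0540)
applied torque τ = (0.0900, 0.0500, -0.1400)
velocity change Δv = (0.02400000, -0.02200000, -0.04600000)
F = m·Δv/dt = (1.2000, -1.1000, -2.3000)

F = (1.2000, -1.1000, -2.3000)
τ = (0.0900, 0.0500, -0.1400)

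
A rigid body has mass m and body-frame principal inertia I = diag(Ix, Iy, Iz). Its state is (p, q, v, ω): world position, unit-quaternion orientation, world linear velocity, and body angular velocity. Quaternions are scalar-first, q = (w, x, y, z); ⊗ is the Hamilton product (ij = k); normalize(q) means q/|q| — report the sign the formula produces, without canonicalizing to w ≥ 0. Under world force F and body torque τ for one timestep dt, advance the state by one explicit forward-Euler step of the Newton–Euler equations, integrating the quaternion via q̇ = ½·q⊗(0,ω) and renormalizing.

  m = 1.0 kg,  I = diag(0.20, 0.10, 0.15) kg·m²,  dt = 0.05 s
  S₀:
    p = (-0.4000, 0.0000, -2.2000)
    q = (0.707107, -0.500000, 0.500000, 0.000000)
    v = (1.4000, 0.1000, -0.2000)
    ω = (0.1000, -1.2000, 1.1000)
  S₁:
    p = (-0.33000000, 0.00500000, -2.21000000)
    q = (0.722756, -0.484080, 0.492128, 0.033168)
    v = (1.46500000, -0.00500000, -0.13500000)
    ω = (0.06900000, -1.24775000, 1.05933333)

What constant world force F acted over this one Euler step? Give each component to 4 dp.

F = (1.3000, -2.1000, 1.3000)

velocity change Δv = (0.06500000, -0.10500000, 0.06500000)
m·(v₁−v₀)/dt = (1.3000, -2.1000, 1.3000)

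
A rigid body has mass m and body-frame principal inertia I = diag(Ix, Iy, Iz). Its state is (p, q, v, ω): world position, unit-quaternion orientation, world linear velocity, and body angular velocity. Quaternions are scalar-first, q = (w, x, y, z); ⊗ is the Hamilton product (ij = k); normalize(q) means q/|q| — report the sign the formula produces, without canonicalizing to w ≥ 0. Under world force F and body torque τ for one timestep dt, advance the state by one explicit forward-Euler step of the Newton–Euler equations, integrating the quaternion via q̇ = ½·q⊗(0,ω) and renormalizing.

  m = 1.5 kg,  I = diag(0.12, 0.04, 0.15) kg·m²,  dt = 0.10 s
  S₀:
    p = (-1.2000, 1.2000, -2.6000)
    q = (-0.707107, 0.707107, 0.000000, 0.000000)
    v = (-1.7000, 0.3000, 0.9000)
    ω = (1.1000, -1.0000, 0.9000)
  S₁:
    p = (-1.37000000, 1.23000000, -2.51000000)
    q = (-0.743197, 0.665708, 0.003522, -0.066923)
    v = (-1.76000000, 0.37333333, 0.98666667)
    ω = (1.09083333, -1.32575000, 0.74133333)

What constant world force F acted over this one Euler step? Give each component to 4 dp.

Δv = v₁−v₀ = (-0.06000000, 0.07333333, 0.08666667)
applied force F = (-0.9000, 1.1000, 1.3000)

F = (-0.9000, 1.1000, 1.3000)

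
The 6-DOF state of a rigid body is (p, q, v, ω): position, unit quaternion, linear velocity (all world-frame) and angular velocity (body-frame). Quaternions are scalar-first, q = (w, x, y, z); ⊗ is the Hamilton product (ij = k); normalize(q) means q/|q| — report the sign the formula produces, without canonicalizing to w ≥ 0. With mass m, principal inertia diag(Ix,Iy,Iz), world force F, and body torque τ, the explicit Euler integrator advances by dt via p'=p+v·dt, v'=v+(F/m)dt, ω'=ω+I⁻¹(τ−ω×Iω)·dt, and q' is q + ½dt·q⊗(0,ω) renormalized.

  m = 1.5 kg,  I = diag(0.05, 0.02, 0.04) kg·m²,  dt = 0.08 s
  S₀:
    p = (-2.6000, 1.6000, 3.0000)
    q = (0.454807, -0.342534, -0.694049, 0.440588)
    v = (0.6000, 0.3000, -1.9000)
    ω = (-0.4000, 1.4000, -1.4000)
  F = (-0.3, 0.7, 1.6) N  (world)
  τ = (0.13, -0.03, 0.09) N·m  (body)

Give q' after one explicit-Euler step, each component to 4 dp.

q' = (0.5112, -0.3345, -0.6926, 0.3836)

Hamilton product q⊗(0,ω) = (1.4514782, 0.1729226, -0.0190530, -1.3938970)
updated quaternion q' = (0.5112, -0.3345, -0.6926, 0.3836)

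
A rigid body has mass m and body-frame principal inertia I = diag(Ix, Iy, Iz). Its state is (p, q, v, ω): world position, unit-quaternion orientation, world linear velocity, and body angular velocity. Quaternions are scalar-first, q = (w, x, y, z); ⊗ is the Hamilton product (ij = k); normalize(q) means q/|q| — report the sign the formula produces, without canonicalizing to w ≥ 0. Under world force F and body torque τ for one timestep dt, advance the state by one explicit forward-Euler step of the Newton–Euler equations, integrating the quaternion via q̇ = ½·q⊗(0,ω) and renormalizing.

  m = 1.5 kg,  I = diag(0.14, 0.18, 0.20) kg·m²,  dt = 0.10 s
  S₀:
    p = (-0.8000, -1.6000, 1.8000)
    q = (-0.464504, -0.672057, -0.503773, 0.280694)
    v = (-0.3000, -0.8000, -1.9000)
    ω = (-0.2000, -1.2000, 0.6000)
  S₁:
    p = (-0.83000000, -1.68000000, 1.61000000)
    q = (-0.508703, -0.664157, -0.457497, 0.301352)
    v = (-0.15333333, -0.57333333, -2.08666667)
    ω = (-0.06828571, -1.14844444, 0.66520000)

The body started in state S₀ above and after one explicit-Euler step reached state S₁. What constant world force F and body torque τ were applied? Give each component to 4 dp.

F = (2.2000, 3.4000, -2.8000)
τ = (0.1700, 0.1000, 0.1400)

Δω = ω₁−ω₀ = (0.13171429, 0.05155556, 0.06520000)
I·α + gyro = (0.1700, 0.1000, 0.1400)
v₁ − v₀ = (0.14666667, 0.22666667, -0.18666667)
F = m·Δv/dt = (2.2000, 3.4000, -2.8000)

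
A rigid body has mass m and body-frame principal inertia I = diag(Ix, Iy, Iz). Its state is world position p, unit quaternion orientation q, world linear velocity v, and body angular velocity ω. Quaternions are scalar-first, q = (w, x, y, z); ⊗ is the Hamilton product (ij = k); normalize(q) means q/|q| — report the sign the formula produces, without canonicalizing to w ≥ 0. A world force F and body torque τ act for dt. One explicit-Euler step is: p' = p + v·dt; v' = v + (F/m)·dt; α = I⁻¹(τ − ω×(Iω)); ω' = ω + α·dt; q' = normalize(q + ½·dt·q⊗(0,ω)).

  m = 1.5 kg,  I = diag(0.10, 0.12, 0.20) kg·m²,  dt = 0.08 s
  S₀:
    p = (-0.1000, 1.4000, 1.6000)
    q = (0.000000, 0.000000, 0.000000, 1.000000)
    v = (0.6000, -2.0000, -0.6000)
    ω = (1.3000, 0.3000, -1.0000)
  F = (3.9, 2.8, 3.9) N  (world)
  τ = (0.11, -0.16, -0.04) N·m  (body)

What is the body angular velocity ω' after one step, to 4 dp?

precession coupling ω×(Iω) = (-0.0240, 0.1300, 0.0078)
angular accel α = (1.3400, -2.4167, -0.2390)
new body rate ω' = (1.4072, 0.1067, -1.0191)

ω' = (1.4072, 0.1067, -1.0191)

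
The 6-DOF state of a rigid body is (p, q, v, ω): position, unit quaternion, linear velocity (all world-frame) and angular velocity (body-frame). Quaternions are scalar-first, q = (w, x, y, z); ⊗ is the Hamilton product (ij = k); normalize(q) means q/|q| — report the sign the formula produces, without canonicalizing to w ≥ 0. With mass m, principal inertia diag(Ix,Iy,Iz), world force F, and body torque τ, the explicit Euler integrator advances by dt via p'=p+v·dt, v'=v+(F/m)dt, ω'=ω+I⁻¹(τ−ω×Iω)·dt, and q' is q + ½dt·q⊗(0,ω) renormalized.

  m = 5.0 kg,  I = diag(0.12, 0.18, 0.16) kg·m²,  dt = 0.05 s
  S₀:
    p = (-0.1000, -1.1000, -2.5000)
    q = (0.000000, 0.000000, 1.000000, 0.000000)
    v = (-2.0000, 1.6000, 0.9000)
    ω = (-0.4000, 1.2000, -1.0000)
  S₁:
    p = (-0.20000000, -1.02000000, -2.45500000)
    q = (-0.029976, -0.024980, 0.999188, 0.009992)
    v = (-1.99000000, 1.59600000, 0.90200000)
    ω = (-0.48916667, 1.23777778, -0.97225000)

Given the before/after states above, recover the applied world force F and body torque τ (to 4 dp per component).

F = (1.0000, -0.4000, 0.2000)
τ = (-0.1900, 0.1200, 0.0600)

Δω = ω₁−ω₀ = (-0.08916667, 0.03777778, 0.02775000)
applied torque τ = (-0.1900, 0.1200, 0.0600)
Δv = v₁−v₀ = (0.01000000, -0.00400000, 0.00200000)
applied force F = (1.0000, -0.4000, 0.2000)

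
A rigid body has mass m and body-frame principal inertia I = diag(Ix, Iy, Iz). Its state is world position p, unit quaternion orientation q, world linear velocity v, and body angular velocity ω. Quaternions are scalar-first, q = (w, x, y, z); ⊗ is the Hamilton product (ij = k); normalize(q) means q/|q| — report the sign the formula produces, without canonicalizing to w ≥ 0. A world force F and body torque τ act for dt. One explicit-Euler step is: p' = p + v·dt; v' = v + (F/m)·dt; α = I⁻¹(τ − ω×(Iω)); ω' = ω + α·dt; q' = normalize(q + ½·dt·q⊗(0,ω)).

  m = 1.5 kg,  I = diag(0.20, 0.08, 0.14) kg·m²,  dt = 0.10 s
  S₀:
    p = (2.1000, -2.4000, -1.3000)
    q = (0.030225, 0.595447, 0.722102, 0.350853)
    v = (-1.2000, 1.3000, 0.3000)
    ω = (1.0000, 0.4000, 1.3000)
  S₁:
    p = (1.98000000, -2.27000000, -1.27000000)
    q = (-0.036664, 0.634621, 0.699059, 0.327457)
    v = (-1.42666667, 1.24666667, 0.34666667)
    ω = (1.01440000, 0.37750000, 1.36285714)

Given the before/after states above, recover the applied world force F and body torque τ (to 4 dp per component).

F = (-3.4000, -0.8000, 0.7000)
τ = (0.0600, 0.0600, 0.0400)

velocity change Δv = (-0.22666667, -0.05333333, 0.04666667)
F = m·Δv/dt = (-3.4000, -0.8000, 0.7000)
rate change Δω = (0.01440000, -0.02250000, 0.06285714)
applied torque τ = (0.0600, 0.0600, 0.0400)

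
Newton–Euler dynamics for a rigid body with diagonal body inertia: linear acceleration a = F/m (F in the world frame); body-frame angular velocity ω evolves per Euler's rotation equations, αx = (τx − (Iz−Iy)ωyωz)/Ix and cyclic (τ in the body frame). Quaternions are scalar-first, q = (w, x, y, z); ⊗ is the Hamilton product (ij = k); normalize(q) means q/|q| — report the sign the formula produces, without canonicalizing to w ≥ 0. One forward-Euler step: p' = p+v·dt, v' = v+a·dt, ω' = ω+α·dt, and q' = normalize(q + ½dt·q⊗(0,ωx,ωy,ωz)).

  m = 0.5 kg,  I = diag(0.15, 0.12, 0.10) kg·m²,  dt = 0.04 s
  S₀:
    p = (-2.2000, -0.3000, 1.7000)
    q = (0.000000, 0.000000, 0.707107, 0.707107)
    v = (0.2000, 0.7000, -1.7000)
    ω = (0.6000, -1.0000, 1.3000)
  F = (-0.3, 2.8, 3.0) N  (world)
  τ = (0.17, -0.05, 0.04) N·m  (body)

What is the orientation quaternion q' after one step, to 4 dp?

q' = (-0.0042, 0.0325, 0.7152, 0.6982)

2q̇ = q⊗(0,ω) = (-0.2121321, 1.6263461, 0.4242642, -0.4242642)
q + ½dt·q⊗(0,ω), renormalized = (-0.0042, 0.0325, 0.7152, 0.6982)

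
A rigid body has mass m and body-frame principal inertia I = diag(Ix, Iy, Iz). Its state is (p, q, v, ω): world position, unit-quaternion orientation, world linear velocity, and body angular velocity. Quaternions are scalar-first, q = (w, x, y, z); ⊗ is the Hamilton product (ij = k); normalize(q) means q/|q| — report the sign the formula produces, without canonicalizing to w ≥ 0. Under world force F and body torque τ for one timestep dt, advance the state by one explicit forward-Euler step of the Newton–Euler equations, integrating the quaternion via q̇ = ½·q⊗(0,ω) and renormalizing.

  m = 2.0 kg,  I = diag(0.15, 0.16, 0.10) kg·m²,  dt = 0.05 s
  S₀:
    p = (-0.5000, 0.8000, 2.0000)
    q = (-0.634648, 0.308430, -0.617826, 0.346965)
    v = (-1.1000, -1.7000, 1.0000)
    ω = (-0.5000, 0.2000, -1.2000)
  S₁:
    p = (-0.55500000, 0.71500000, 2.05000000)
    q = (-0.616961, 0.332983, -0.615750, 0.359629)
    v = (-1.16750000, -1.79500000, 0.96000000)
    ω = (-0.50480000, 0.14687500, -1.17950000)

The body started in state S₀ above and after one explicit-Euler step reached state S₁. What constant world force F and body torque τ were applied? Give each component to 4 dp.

Δω = ω₁−ω₀ = (-0.00480000, -0.05312500, 0.02050000)
gyro term ω₀×Iω₀ = (0.0144, 0.0300, -0.0010)
applied torque τ = (0.0000, -0.1400, 0.0400)
velocity change Δv = (-0.06750000, -0.09500000, -0.04000000)
m·(v₁−v₀)/dt = (-2.7000, -3.8000, -1.6000)

F = (-2.7000, -3.8000, -1.6000)
τ = (0.0000, -0.1400, 0.0400)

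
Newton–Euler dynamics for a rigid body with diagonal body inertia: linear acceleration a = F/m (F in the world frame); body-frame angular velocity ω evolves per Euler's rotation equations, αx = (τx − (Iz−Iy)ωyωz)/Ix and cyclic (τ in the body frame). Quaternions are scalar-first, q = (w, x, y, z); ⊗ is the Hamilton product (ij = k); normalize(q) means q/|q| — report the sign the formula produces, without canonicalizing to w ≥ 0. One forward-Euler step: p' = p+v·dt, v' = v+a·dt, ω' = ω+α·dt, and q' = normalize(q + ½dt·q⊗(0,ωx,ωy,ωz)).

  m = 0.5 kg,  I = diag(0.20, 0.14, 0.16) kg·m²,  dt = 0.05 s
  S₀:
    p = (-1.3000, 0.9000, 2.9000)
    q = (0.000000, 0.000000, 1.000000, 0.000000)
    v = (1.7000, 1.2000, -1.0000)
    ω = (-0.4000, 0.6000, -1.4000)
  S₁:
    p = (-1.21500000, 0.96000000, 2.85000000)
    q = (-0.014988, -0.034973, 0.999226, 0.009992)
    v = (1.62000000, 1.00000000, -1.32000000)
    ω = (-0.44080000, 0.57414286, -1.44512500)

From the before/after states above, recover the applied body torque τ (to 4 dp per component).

Δω = ω₁−ω₀ = (-0.04080000, -0.02585714, -0.04512500)
ω₀×(Iω₀) = (-0.0168, 0.0224, 0.0144)
I·α + gyro = (-0.1800, -0.0500, -0.1300)

τ = (-0.1800, -0.0500, -0.1300)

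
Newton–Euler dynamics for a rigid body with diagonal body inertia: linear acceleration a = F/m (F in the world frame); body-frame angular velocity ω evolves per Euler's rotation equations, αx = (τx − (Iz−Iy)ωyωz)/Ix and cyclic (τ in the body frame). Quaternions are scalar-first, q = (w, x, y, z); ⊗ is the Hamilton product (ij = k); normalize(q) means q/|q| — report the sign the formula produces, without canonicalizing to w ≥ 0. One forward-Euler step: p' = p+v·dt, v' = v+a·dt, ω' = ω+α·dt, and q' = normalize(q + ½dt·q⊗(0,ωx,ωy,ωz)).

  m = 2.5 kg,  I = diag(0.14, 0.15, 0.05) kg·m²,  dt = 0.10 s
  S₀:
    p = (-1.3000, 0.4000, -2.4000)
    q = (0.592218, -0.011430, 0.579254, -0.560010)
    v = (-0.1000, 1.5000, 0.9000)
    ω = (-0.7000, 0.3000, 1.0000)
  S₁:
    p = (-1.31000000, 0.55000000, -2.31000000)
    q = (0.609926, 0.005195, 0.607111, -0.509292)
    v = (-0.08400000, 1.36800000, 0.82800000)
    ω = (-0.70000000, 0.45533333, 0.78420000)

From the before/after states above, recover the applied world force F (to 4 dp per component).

velocity change Δv = (0.01600000, -0.13200000, -0.07200000)
m·(v₁−v₀)/dt = (0.4000, -3.3000, -1.8000)

F = (0.4000, -3.3000, -1.8000)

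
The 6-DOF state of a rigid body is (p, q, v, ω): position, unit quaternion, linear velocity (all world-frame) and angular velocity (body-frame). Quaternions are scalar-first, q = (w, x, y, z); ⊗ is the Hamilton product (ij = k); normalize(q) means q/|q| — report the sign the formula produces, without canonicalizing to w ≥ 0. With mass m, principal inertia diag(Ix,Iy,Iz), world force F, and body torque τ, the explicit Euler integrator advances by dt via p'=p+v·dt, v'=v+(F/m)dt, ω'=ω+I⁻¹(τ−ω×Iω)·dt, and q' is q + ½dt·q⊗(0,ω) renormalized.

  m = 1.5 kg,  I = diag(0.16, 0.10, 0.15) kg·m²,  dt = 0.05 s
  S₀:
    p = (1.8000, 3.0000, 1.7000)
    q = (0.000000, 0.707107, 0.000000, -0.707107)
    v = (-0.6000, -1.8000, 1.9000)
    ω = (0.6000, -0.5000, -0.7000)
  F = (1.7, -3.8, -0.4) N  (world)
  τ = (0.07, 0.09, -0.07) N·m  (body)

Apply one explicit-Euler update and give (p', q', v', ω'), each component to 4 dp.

a = F/m = (1.1333, -2.5333, -0.2667)
p' = p + v·dt = (1.7700, 2.9100, 1.7950)
new velocity v' = (-0.5433, -1.9267, 1.8867)
precession coupling ω×(Iω) = (0.0175, -0.0042, 0.0180)
angular accel α = (0.3281, 0.9420, -0.5867)
ω' = ω + α·dt = (0.6164, -0.4529, -0.7293)
q⊗(0,ω) = (-0.9192391, -0.3535535, 0.0707107, -0.3535535)
updated quaternion q' = (-0.0230, 0.6980, 0.0018, -0.7157)

p' = (1.7700, 2.9100, 1.7950)
q' = (-0.0230, 0.6980, 0.0018, -0.7157)
v' = (-0.5433, -1.9267, 1.8867)
ω' = (0.6164, -0.4529, -0.7293)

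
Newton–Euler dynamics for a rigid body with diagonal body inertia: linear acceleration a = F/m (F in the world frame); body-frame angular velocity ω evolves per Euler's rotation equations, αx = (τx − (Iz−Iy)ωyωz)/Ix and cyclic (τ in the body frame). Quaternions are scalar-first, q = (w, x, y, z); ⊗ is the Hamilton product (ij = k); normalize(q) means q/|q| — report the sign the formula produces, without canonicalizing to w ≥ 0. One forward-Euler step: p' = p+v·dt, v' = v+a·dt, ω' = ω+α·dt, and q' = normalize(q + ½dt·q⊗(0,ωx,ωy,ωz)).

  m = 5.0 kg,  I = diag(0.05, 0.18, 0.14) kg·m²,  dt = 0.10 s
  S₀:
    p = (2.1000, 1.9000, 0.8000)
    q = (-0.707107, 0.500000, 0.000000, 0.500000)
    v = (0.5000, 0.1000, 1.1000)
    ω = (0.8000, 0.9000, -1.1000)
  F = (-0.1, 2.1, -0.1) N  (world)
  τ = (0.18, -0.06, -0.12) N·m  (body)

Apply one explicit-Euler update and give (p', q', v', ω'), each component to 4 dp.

p' = (2.1500, 1.9100, 0.9100)
q' = (-0.6973, 0.4477, 0.0156, 0.5595)
v' = (0.4980, 0.1420, 1.0980)
ω' = (1.0808, 0.8227, -1.2526)

linear accel F/m = (-0.0200, 0.4200, -0.0200)
new position p' = (2.1500, 1.9100, 0.9100)
new velocity v' = (0.4980, 0.1420, 1.0980)
precession coupling ω×(Iω) = (0.0396, 0.0792, 0.0936)
angular accel α = (2.8080, -0.7733, -1.5257)
ω + α·dt = (1.0808, 0.8227, -1.2526)
Hamilton product q⊗(0,ω) = (0.1500000, -1.0156856, 0.3136037, 1.2278177)
updated quaternion q' = (-0.6973, 0.4477, 0.0156, 0.5595)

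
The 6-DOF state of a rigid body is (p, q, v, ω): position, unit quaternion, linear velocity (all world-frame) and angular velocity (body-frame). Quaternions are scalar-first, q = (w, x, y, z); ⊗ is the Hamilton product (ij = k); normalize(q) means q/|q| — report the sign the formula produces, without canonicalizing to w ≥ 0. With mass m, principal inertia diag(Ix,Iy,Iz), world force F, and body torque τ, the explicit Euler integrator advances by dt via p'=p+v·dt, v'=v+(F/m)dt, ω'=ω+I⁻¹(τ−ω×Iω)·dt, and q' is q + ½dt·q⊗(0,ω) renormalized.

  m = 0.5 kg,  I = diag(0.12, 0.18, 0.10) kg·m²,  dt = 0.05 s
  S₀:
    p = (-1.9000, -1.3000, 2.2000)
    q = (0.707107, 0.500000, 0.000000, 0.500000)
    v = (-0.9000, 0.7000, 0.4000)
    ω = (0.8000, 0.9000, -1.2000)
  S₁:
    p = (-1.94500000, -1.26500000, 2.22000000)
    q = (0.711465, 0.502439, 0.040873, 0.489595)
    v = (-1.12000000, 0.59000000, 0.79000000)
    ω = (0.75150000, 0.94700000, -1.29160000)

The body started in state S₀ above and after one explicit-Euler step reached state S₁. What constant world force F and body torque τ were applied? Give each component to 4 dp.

F = (-2.2000, -1.1000, 3.9000)
τ = (-0.0300, 0.1500, -0.1400)

Δv = v₁−v₀ = (-0.22000000, -0.11000000, 0.39000000)
applied force F = (-2.2000, -1.1000, 3.9000)
Δω = ω₁−ω₀ = (-0.04850000, 0.04700000, -0.09160000)
ω₀×(Iω₀) = (0.0864, -0.0192, 0.0432)
I·α + gyro = (-0.0300, 0.1500, -0.1400)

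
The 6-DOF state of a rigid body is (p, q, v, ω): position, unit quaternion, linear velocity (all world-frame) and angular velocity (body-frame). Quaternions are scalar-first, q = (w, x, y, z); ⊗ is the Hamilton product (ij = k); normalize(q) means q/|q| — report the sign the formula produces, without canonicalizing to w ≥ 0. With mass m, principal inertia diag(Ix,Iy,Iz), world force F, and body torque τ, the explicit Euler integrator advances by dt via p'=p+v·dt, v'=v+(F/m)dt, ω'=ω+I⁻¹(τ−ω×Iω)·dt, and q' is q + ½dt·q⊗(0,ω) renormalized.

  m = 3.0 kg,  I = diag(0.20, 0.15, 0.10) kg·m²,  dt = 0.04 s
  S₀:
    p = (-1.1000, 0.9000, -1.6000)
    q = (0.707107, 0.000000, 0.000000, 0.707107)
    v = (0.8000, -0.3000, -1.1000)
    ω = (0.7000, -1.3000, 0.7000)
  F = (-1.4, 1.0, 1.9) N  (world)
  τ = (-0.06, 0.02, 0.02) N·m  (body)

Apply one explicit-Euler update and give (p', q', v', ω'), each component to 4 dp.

p' = (-1.0680, 0.8880, -1.6440)
q' = (0.6968, 0.0283, -0.0085, 0.7166)
v' = (0.7813, -0.2867, -1.0747)
ω' = (0.6789, -1.3077, 0.6898)

ω×(Iω) gyroscopic = (0.0455, 0.0490, 0.0455)
α = I⁻¹(τ − ω×Iω) = (-0.5275, -0.1933, -0.2550)
ω + α·dt = (0.6789, -1.3077, 0.6898)
2q̇ = q⊗(0,ω) = (-0.4949749, 1.4142140, -0.4242642, 0.4949749)
q' = normalize(q + ½dt·q⊗(0,ω)) = (0.6968, 0.0283, -0.0085, 0.7166)
p + v·dt = (-1.0680, 0.8880, -1.6440)
v' = v + a·dt = (0.7813, -0.2867, -1.0747)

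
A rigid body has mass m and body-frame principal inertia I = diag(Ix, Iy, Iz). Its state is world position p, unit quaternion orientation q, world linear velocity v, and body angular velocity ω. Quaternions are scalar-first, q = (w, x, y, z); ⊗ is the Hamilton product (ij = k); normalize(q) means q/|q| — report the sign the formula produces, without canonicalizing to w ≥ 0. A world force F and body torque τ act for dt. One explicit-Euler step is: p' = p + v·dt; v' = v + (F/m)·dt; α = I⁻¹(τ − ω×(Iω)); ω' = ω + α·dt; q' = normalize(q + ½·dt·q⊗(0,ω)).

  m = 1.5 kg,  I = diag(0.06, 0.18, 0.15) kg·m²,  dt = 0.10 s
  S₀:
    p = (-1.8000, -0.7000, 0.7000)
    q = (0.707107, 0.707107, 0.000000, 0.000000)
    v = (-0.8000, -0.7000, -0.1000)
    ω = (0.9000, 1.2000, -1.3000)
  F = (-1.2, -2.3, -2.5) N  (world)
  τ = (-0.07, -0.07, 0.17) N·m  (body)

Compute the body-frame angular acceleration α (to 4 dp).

precession coupling ω×(Iω) = (0.0468, 0.1053, 0.1296)
α = I⁻¹(τ − ω×Iω) = (-1.9467, -0.9739, 0.2693)

α = (-1.9467, -0.9739, 0.2693)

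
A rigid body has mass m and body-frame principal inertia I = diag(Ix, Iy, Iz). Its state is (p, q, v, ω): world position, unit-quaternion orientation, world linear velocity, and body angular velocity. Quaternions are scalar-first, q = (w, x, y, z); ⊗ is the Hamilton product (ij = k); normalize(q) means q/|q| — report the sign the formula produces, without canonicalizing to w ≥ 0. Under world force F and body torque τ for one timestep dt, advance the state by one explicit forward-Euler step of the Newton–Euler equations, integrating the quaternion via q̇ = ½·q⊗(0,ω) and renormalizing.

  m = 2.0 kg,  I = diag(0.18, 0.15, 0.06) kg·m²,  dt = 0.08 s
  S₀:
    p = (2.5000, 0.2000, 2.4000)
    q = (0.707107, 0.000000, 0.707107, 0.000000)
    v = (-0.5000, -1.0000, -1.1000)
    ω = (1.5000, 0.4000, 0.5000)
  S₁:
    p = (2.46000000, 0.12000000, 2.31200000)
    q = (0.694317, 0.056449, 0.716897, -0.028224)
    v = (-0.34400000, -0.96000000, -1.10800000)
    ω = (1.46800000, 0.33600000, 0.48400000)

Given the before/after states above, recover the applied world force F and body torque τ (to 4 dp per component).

Δω = ω₁−ω₀ = (-0.03200000, -0.06400000, -0.01600000)
precession coupling = (-0.0180, 0.0900, -0.0180)
applied torque τ = (-0.0900, -0.0300, -0.0300)
Δv = v₁−v₀ = (0.15600000, 0.04000000, -0.00800000)
F = m·Δv/dt = (3.9000, 1.0000, -0.2000)

F = (3.9000, 1.0000, -0.2000)
τ = (-0.0900, -0.0300, -0.0300)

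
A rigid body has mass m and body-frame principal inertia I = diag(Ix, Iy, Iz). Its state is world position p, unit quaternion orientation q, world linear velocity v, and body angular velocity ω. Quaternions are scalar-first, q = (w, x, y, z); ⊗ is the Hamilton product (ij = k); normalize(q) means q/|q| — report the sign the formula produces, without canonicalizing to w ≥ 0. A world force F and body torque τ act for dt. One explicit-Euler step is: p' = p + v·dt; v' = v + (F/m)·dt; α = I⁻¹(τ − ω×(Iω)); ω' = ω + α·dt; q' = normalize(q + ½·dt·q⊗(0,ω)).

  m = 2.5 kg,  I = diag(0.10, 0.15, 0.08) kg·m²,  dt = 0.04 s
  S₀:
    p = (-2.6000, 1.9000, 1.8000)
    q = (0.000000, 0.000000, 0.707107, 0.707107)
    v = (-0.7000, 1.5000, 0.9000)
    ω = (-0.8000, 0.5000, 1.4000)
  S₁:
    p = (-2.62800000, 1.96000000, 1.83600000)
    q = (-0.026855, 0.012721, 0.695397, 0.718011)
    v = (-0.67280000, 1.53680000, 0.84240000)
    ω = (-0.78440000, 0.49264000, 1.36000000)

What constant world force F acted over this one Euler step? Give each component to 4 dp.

Δv = v₁−v₀ = (0.02720000, 0.03680000, -0.05760000)
m·(v₁−v₀)/dt = (1.7000, 2.3000, -3.6000)

F = (1.7000, 2.3000, -3.6000)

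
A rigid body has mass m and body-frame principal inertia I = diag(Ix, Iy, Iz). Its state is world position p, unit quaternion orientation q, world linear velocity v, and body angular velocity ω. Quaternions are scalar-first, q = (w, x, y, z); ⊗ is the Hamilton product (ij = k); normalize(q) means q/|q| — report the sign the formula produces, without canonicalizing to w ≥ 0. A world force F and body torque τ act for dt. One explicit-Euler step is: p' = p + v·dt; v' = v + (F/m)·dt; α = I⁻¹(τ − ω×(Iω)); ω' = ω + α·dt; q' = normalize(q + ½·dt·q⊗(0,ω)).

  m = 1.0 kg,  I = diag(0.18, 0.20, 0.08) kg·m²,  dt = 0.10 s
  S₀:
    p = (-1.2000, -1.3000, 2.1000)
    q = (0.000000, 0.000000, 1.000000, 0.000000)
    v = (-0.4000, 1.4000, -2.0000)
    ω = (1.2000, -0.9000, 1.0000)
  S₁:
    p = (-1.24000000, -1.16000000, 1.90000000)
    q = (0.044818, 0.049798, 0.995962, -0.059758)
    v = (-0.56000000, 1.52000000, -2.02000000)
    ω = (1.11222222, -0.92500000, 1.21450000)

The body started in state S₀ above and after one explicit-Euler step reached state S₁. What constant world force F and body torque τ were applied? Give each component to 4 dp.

ω₁ − ω₀ = (-0.08777778, -0.02500000, 0.21450000)
applied torque τ = (-0.0500, 0.0700, 0.1500)
velocity change Δv = (-0.16000000, 0.12000000, -0.02000000)
m·(v₁−v₀)/dt = (-1.6000, 1.2000, -0.2000)

F = (-1.6000, 1.2000, -0.2000)
τ = (-0.0500, 0.0700, 0.1500)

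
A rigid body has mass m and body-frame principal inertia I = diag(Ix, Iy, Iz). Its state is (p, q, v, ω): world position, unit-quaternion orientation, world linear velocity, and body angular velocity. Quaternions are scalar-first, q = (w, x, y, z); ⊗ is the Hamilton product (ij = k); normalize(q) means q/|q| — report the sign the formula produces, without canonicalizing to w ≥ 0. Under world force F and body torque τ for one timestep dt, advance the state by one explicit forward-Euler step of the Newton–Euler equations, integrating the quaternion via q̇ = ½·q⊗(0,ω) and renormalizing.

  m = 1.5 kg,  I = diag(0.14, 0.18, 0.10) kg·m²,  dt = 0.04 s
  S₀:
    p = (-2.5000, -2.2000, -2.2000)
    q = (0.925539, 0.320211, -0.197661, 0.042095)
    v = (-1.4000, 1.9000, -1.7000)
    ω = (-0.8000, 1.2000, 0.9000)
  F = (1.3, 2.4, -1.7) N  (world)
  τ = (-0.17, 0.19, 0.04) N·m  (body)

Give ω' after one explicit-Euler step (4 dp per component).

ω' = (-0.8239, 1.2486, 0.9314)

gyro term ω×Iω = (-0.0864, -0.0288, -0.0384)
(τ − ω×Iω)/I = (-0.5971, 1.2156, 0.7840)
ω' = ω + α·dt = (-0.8239, 1.2486, 0.9314)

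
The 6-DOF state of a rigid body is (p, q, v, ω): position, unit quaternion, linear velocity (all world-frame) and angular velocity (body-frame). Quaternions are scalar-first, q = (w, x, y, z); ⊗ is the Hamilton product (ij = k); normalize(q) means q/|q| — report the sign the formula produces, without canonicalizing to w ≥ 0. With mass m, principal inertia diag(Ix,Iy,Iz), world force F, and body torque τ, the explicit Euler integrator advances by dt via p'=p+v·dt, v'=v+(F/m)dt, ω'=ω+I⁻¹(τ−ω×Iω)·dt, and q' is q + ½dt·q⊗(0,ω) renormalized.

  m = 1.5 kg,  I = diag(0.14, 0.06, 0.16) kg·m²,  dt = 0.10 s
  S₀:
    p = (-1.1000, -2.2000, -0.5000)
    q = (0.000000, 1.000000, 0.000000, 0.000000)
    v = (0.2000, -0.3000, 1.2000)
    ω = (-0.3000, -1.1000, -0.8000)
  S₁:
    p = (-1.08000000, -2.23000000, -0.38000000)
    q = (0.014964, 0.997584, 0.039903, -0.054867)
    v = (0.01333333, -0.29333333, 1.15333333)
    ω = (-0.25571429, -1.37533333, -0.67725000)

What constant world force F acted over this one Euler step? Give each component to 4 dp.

Δv = v₁−v₀ = (-0.18666667, 0.00666667, -0.04666667)
F = m·Δv/dt = (-2.8000, 0.1000, -0.7000)

F = (-2.8000, 0.1000, -0.7000)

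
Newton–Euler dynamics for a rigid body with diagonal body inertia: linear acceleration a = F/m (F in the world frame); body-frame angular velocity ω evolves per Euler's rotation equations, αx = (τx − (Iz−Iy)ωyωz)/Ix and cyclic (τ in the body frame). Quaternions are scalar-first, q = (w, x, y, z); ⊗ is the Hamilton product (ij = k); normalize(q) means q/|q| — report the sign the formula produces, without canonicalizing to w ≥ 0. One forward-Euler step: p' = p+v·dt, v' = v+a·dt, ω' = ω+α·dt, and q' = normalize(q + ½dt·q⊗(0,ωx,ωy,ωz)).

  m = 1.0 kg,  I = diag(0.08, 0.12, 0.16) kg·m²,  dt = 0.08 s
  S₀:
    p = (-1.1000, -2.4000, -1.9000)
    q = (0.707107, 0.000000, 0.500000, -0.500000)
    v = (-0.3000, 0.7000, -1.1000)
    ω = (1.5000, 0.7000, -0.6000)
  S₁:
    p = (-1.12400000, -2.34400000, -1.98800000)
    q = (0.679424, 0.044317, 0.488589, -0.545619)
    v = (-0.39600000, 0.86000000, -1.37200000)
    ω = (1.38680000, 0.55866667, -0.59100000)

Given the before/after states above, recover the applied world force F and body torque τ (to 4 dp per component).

velocity change Δv = (-0.09600000, 0.16000000, -0.27200000)
F = m·Δv/dt = (-1.2000, 2.0000, -3.4000)
rate change Δω = (-0.11320000, -0.14133333, 0.00900000)
gyro term ω₀×Iω₀ = (-0.0168, 0.0720, 0.0420)
τ = I·(Δω/dt) + ω₀×(Iω₀) = (-0.1300, -0.1400, 0.0600)

F = (-1.2000, 2.0000, -3.4000)
τ = (-0.1300, -0.1400, 0.0600)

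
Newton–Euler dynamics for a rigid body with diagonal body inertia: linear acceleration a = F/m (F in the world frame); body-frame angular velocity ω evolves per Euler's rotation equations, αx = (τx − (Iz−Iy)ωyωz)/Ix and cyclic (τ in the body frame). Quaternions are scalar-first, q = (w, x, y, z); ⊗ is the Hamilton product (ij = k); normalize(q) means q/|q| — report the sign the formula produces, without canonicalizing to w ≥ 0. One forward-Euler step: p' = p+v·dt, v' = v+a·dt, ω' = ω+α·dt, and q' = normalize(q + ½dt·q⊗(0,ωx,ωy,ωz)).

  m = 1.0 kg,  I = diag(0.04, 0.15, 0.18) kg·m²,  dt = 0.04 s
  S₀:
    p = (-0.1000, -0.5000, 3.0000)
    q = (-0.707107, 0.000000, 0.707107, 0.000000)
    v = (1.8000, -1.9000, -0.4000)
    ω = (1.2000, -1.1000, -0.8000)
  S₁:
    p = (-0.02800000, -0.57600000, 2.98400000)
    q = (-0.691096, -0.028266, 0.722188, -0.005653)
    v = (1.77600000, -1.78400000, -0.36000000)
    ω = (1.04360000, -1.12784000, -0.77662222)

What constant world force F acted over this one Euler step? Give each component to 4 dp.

F = (-0.6000, 2.9000, 1.0000)

v₁ − v₀ = (-0.02400000, 0.11600000, 0.04000000)
applied force F = (-0.6000, 2.9000, 1.0000)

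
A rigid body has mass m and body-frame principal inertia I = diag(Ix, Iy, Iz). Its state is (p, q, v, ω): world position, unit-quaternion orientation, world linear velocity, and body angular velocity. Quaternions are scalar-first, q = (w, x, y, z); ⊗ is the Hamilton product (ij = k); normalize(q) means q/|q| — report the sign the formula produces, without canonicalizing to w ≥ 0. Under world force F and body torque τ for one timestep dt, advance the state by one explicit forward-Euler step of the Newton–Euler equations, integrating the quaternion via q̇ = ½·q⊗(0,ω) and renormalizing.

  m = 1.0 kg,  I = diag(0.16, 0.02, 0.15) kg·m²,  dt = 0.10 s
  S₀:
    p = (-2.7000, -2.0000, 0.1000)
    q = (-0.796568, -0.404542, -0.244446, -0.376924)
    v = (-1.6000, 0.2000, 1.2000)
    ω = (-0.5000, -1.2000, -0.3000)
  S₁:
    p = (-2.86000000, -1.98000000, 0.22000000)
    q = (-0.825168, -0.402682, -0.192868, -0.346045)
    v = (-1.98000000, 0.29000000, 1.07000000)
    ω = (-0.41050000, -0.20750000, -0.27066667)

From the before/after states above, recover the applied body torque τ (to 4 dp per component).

rate change Δω = (0.08950000, 0.99250000, 0.02933333)
precession coupling = (0.0468, 0.0015, -0.0840)
applied torque τ = (0.1900, 0.2000, -0.0400)

τ = (0.1900, 0.2000, -0.0400)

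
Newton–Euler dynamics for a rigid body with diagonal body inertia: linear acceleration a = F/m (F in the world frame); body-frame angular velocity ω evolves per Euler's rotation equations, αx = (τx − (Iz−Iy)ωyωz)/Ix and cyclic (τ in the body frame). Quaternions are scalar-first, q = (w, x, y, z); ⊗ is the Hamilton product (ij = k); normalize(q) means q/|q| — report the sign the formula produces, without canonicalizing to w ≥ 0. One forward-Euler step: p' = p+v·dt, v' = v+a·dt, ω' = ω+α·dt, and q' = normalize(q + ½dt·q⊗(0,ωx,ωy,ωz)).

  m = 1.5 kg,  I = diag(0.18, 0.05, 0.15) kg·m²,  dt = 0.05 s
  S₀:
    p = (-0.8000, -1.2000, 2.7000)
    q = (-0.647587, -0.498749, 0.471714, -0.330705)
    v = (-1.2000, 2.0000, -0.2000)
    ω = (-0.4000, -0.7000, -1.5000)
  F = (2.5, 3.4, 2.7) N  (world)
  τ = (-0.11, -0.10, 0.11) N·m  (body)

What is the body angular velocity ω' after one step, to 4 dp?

α = I⁻¹(τ − ω×Iω) = (-1.1944, -2.3600, 0.9760)
ω + α·dt = (-0.4597, -0.8180, -1.4512)

ω' = (-0.4597, -0.8180, -1.4512)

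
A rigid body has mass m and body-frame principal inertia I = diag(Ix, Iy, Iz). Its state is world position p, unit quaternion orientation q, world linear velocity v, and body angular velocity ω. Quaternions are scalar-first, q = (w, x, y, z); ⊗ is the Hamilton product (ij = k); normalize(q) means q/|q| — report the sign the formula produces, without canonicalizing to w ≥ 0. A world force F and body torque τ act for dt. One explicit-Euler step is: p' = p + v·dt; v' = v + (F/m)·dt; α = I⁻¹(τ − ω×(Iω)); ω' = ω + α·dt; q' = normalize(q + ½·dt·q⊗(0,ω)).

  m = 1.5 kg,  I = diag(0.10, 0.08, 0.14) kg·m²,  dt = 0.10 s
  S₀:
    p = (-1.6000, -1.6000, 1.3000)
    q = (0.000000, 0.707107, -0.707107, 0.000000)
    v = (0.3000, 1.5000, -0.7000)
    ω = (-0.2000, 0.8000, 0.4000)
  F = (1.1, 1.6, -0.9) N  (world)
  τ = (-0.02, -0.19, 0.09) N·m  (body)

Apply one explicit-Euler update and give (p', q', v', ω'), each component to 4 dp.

p' = (-1.5700, -1.4500, 1.2300)
q' = (0.0353, 0.6922, -0.7205, 0.0212)
v' = (0.3733, 1.6067, -0.7600)
ω' = (-0.2392, 0.5585, 0.4620)

(τ − ω×Iω)/I = (-0.3920, -2.4150, 0.6200)
ω + α·dt = (-0.2392, 0.5585, 0.4620)
q⊗(0,ω) = (0.7071070, -0.2828428, -0.2828428, 0.4242642)
q' = normalize(q + ½dt·q⊗(0,ω)) = (0.0353, 0.6922, -0.7205, 0.0212)
a = (0.7333, 1.0667, -0.6000)
p' = p + v·dt = (-1.5700, -1.4500, 1.2300)
v + (F/m)dt = (0.3733, 1.6067, -0.7600)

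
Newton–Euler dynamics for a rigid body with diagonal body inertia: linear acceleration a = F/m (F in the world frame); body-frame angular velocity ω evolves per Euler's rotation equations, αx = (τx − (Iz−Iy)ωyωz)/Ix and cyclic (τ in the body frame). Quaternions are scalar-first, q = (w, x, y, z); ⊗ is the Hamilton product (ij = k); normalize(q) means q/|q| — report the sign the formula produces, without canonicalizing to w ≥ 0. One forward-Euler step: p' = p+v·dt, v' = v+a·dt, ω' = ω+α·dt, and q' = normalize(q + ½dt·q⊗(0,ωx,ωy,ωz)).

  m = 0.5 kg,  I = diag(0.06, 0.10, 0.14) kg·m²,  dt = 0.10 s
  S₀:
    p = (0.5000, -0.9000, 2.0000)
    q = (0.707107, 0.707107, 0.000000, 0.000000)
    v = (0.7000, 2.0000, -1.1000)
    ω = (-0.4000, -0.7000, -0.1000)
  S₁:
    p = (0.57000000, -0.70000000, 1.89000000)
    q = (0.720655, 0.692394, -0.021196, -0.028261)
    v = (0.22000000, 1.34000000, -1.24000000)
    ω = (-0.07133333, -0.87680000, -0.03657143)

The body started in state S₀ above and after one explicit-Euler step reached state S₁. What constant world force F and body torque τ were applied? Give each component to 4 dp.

F = (-2.4000, -3.3000, -0.7000)
τ = (0.2000, -0.1800, 0.1000)

ω₁ − ω₀ = (0.32866667, -0.17680000, 0.06342857)
gyro term ω₀×Iω₀ = (0.0028, -0.0032, 0.0112)
I·α + gyro = (0.2000, -0.1800, 0.1000)
Δv = v₁−v₀ = (-0.48000000, -0.66000000, -0.14000000)
applied force F = (-2.4000, -3.3000, -0.7000)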